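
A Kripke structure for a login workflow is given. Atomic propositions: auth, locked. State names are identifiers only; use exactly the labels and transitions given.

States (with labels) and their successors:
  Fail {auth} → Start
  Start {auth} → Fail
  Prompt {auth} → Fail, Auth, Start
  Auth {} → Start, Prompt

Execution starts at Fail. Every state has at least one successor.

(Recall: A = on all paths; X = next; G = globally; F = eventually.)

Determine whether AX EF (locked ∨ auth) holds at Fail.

States satisfying EF (locked ∨ auth): {Fail, Start, Prompt, Auth}.
States satisfying AX EF (locked ∨ auth): {Fail, Start, Prompt, Auth}.
Fail ∈ Sat(AX EF (locked ∨ auth)).

Satisfied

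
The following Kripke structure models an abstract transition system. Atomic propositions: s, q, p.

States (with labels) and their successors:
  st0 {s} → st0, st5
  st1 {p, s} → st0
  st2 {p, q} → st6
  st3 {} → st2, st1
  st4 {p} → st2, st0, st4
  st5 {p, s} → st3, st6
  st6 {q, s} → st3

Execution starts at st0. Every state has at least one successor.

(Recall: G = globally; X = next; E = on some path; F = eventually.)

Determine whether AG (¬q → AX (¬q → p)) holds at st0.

States satisfying ¬q → AX (¬q → p): {st2, st3, st6}.
States satisfying AG (¬q → AX (¬q → p)): ∅.
st0 is reachable from st0 and violates ¬q → AX (¬q → p), so AG fails at st0.
st0 ∉ Sat(AG (¬q → AX (¬q → p))).

Does not hold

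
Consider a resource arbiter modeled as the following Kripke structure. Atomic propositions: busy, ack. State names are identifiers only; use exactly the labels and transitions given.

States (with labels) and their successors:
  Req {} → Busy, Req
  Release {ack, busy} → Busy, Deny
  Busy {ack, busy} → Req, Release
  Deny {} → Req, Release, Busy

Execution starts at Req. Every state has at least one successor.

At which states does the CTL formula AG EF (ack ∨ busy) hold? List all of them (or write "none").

States satisfying EF (ack ∨ busy): {Req, Release, Busy, Deny}.
States satisfying AG EF (ack ∨ busy): {Req, Release, Busy, Deny}.

{Req, Release, Busy, Deny}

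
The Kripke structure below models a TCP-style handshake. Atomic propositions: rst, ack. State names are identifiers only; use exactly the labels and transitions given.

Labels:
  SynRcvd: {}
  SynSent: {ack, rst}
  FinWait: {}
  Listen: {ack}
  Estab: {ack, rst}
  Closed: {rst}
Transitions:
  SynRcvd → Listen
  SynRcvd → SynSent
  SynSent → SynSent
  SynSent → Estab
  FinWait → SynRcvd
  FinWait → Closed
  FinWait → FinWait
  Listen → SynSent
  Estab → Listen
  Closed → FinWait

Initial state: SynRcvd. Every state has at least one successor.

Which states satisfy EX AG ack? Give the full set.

States satisfying AG ack: {SynSent, Listen, Estab}.
States satisfying EX AG ack: {SynRcvd, SynSent, Listen, Estab}.

{SynRcvd, SynSent, Listen, Estab}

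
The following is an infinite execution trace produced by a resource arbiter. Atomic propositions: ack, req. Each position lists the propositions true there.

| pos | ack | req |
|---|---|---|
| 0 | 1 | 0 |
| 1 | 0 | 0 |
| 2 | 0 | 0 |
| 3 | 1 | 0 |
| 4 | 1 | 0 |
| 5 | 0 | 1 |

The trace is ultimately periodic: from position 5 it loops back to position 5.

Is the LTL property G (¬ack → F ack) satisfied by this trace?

No

¬ack → F ack must hold at every position from 0 onward. It fails at position 5, so G (¬ack → F ack) is false.
Positions where ¬ack holds: 1, 2, 5.
Check F ack at each: 1→ok, 2→ok, 5→fails.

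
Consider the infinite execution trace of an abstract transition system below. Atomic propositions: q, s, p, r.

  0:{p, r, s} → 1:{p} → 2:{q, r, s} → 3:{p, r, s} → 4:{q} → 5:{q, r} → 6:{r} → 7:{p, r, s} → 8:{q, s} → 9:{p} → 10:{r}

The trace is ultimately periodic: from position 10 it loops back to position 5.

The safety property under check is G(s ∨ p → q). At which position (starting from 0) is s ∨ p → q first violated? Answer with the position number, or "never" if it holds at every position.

0

At position 0 the labels are {p, r, s}, so s ∨ p → q is false there. This is the first violation.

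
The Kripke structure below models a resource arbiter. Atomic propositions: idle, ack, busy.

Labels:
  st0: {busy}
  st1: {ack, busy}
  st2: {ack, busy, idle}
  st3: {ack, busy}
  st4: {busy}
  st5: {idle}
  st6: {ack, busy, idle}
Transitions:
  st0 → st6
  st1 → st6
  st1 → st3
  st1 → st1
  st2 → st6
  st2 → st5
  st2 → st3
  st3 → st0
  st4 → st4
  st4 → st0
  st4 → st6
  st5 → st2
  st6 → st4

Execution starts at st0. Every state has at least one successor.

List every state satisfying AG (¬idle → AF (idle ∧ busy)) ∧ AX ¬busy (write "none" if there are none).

none

States satisfying ¬idle → AF (idle ∧ busy): {st0, st2, st3, st5, st6}.
States satisfying AG (¬idle → AF (idle ∧ busy)): ∅.
States satisfying ¬busy: {st5}.
States satisfying AX ¬busy: ∅.
States satisfying AG (¬idle → AF (idle ∧ busy)) ∧ AX ¬busy: ∅.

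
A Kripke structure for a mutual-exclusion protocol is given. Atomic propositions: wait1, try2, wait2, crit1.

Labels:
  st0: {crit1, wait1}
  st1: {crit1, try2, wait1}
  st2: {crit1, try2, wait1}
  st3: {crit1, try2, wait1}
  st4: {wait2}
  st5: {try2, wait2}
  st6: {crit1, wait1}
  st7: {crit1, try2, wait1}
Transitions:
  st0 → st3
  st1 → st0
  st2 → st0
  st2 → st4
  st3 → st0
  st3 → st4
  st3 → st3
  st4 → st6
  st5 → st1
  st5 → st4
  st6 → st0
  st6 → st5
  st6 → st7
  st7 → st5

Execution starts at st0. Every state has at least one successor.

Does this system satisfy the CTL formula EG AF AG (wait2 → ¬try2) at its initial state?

States satisfying AF AG (wait2 → ¬try2): ∅.
States satisfying EG AF AG (wait2 → ¬try2): ∅.
No suitable path/successor from st0 witnesses the formula.
st0 ∉ Sat(EG AF AG (wait2 → ¬try2)).

Violated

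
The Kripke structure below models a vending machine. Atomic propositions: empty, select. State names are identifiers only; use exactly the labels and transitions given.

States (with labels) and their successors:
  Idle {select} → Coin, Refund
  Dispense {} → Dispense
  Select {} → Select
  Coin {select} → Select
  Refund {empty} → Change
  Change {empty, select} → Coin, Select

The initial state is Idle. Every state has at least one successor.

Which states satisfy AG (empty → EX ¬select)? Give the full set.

States satisfying empty → EX ¬select: {Idle, Dispense, Select, Coin, Change}.
States satisfying AG (empty → EX ¬select): {Dispense, Select, Coin, Change}.

{Dispense, Select, Coin, Change}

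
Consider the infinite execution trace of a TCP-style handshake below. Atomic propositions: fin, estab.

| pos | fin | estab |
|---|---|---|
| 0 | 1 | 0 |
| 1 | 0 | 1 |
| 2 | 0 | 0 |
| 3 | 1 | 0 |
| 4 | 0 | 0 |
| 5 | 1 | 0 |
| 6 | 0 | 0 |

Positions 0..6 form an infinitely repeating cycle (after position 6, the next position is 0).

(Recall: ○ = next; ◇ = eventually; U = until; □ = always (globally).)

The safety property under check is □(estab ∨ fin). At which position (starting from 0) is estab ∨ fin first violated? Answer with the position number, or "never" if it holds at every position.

2

Check estab ∨ fin at each position in order: 0 ✓, 1 ✓.
At position 2 the labels are {}, so estab ∨ fin is false there. This is the first violation.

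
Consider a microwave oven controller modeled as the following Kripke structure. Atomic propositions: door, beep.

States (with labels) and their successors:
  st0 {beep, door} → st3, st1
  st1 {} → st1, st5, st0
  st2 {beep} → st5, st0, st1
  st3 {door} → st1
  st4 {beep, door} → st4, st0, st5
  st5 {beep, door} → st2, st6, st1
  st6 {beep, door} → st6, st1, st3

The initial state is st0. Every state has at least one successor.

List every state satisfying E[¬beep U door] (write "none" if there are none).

States satisfying ¬beep: {st1, st3}.
States satisfying door: {st0, st3, st4, st5, st6}.
States satisfying E[¬beep U door]: {st0, st1, st3, st4, st5, st6}.

{st0, st1, st3, st4, st5, st6}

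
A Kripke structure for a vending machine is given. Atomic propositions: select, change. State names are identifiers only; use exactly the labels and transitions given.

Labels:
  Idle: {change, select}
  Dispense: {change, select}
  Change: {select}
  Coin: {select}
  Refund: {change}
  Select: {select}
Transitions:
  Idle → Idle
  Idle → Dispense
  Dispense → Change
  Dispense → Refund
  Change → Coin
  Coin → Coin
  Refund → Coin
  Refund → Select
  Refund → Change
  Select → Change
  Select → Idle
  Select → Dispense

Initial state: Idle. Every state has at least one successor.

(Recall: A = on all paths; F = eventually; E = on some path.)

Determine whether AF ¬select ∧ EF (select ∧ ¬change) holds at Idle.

States satisfying ¬select: {Refund}.
States satisfying AF ¬select: {Refund}.
States satisfying select ∧ ¬change: {Change, Coin, Select}.
States satisfying EF (select ∧ ¬change): {Idle, Dispense, Change, Coin, Refund, Select}.
States satisfying AF ¬select ∧ EF (select ∧ ¬change): {Refund}.
Idle ∉ Sat(AF ¬select ∧ EF (select ∧ ¬change)).

Violated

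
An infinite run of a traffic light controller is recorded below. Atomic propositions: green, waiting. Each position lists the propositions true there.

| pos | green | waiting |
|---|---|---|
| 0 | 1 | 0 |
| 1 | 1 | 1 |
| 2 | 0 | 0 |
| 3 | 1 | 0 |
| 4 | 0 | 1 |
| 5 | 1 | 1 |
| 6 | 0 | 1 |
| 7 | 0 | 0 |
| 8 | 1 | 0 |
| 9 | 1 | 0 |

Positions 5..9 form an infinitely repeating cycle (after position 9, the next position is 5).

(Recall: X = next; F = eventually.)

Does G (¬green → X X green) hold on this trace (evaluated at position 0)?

¬green → X X green must hold at every position from 0 onward. It fails at position 2, so G (¬green → X X green) is false.
Positions where ¬green holds: 2, 4, 6, 7.
Check X X green at each: 2→fails, 4→fails, 6→ok, 7→ok.

Does not hold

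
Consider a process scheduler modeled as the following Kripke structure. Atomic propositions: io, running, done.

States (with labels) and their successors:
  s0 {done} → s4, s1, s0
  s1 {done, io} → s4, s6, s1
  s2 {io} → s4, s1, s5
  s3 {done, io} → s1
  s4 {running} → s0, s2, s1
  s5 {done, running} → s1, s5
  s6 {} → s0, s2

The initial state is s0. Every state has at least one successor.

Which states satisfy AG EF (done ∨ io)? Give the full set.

{s0, s1, s2, s3, s4, s5, s6}

States satisfying EF (done ∨ io): {s0, s1, s2, s3, s4, s5, s6}.
States satisfying AG EF (done ∨ io): {s0, s1, s2, s3, s4, s5, s6}.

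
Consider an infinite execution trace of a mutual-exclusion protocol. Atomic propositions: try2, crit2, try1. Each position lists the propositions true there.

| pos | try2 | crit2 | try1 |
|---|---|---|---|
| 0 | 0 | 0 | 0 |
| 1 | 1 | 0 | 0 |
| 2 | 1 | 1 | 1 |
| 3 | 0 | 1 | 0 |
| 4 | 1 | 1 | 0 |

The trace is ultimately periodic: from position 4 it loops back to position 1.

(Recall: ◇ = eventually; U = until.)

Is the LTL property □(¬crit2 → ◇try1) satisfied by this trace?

Holds

¬crit2 → ◇try1 holds at every position 0..4, and those are all positions ever visited, so □(¬crit2 → ◇try1) holds.
Positions where ¬crit2 holds: 0, 1.
Check ◇try1 at each: 0→ok, 1→ok.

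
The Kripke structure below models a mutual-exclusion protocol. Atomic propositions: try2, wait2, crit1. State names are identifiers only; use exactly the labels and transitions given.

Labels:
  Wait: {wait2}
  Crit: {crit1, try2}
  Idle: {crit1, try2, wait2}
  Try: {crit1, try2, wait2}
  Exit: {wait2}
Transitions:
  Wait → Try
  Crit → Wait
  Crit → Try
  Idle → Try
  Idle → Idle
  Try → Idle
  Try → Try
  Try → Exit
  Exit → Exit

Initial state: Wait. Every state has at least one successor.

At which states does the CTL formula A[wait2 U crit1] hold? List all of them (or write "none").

States satisfying wait2: {Wait, Idle, Try, Exit}.
States satisfying crit1: {Crit, Idle, Try}.
States satisfying A[wait2 U crit1]: {Wait, Crit, Idle, Try}.

{Wait, Crit, Idle, Try}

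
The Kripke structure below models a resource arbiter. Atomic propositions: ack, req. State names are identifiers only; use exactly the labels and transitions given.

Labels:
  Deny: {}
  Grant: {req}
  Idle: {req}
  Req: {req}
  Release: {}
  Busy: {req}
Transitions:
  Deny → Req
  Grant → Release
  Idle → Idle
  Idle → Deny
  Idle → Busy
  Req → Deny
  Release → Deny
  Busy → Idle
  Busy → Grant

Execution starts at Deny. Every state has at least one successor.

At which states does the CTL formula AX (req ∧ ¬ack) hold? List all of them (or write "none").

States satisfying req ∧ ¬ack: {Grant, Idle, Req, Busy}.
States satisfying AX (req ∧ ¬ack): {Deny, Busy}.

{Deny, Busy}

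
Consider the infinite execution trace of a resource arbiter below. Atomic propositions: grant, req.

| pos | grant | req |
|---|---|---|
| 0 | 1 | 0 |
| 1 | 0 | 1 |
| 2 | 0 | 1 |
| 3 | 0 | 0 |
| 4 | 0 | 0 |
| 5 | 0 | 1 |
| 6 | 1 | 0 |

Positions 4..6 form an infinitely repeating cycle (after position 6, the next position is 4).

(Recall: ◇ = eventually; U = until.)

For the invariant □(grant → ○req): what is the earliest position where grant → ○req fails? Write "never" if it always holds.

6

Check grant → ○req at each position in order: 0 ✓, 1 ✓, 2 ✓, 3 ✓, 4 ✓, 5 ✓.
At position 6 the labels are {grant} and the next position 4 has {}, so grant → ○req is false there. This is the first violation.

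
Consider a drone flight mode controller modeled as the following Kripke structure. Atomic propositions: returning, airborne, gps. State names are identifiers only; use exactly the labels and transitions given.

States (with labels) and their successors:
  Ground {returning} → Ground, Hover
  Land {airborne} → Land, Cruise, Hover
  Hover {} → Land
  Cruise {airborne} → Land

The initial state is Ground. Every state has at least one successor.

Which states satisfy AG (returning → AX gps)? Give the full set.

States satisfying returning → AX gps: {Land, Hover, Cruise}.
States satisfying AG (returning → AX gps): {Land, Hover, Cruise}.

{Land, Hover, Cruise}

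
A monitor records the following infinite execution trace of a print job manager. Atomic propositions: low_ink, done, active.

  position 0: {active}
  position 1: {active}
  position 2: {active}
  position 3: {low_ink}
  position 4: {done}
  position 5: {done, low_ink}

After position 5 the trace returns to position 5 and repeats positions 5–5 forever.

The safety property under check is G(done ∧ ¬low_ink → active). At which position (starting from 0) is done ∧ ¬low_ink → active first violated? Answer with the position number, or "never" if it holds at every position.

Check done ∧ ¬low_ink → active at each position in order: 0 ✓, 1 ✓, 2 ✓, 3 ✓.
At position 4 the labels are {done}, so done ∧ ¬low_ink → active is false there. This is the first violation.

4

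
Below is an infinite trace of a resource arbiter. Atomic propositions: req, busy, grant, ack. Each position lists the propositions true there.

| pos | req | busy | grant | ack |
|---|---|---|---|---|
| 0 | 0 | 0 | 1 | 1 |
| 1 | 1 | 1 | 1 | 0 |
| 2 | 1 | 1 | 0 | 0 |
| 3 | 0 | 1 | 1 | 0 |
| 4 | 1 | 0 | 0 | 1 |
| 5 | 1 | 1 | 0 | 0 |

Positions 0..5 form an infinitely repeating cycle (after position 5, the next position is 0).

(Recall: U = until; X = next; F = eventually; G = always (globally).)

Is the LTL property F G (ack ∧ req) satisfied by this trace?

G (ack ∧ req) is false at every position 0..5, so it never becomes true and F G (ack ∧ req) fails.

Does not hold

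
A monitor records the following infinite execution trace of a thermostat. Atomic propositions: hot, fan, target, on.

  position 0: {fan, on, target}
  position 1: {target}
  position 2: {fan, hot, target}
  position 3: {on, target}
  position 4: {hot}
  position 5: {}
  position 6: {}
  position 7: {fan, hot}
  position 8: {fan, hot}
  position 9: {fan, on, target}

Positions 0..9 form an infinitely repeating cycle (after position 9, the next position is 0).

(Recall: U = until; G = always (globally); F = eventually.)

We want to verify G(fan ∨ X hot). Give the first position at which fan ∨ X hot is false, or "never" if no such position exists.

4

Check fan ∨ X hot at each position in order: 0 ✓, 1 ✓, 2 ✓, 3 ✓.
At position 4 the labels are {hot} and the next position 5 has {}, so fan ∨ X hot is false there. This is the first violation.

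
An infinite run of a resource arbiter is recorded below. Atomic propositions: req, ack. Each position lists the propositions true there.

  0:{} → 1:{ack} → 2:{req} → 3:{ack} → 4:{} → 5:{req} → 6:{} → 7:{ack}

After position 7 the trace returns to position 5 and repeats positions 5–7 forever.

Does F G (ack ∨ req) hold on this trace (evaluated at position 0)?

G (ack ∨ req) is false at every position 0..7, so it never becomes true and F G (ack ∨ req) fails.

No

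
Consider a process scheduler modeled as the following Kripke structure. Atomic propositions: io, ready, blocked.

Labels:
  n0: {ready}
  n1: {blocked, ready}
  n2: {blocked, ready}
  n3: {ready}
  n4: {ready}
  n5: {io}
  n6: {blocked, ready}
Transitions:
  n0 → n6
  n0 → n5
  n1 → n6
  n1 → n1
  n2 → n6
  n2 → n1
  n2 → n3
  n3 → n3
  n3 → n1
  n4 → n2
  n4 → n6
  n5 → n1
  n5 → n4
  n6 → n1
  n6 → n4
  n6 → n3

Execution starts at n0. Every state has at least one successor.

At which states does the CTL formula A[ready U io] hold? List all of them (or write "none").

{n5}

States satisfying ready: {n0, n1, n2, n3, n4, n6}.
States satisfying io: {n5}.
States satisfying A[ready U io]: {n5}.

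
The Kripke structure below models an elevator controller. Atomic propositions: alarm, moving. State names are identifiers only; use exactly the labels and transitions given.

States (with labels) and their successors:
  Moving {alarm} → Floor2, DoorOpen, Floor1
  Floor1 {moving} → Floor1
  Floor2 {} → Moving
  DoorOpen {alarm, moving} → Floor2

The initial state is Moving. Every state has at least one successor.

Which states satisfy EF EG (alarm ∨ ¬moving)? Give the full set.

{Moving, Floor2, DoorOpen}

States satisfying EG (alarm ∨ ¬moving): {Moving, Floor2, DoorOpen}.
States satisfying EF EG (alarm ∨ ¬moving): {Moving, Floor2, DoorOpen}.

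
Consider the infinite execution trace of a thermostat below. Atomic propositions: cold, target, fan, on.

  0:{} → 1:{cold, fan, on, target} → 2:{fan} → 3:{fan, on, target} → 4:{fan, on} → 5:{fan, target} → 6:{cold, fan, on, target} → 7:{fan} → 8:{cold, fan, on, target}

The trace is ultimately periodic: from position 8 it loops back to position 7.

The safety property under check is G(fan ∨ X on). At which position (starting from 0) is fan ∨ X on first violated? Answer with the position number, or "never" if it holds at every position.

never

fan ∨ X on holds at every position 0..8, and those are all the positions the trace ever visits, so the invariant G(fan ∨ X on) is never violated.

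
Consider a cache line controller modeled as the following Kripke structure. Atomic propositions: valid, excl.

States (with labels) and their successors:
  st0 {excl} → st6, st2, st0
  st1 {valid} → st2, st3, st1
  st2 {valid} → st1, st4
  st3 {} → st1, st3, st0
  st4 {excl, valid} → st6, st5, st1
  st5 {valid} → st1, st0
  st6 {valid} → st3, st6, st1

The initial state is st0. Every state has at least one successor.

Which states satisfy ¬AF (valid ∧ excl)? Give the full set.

{st0, st1, st2, st3, st5, st6}

States satisfying valid ∧ excl: {st4}.
States satisfying AF (valid ∧ excl): {st4}.
States satisfying ¬AF (valid ∧ excl): {st0, st1, st2, st3, st5, st6}.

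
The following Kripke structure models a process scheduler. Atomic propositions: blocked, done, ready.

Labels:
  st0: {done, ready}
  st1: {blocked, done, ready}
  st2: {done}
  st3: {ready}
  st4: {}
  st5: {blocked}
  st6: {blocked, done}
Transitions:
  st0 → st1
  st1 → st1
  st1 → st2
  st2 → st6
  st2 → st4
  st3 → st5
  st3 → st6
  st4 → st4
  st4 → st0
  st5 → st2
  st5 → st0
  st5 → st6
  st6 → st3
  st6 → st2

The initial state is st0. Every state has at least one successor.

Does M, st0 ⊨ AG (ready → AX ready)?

Does not hold

States satisfying ready → AX ready: {st0, st2, st4, st5, st6}.
States satisfying AG (ready → AX ready): ∅.
st1 is reachable from st0 and violates ready → AX ready, so AG fails at st0.
st0 ∉ Sat(AG (ready → AX ready)).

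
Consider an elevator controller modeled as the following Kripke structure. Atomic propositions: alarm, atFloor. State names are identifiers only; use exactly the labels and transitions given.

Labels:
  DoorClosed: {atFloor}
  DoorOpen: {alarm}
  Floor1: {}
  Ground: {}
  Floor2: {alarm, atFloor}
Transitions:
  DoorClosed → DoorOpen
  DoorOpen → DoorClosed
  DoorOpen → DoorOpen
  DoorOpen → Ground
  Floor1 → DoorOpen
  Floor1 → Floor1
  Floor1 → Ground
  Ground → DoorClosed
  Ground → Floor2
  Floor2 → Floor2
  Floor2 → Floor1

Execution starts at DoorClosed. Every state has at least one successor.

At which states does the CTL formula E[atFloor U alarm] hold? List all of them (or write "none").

{DoorClosed, DoorOpen, Floor2}

States satisfying atFloor: {DoorClosed, Floor2}.
States satisfying alarm: {DoorOpen, Floor2}.
States satisfying E[atFloor U alarm]: {DoorClosed, DoorOpen, Floor2}.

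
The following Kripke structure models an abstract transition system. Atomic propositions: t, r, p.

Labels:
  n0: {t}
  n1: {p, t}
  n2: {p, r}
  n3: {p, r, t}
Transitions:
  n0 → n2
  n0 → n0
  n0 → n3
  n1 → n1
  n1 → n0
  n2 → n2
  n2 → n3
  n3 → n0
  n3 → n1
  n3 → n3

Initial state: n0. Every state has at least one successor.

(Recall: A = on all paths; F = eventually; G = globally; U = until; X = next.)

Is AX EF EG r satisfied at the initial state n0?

States satisfying EF EG r: {n0, n1, n2, n3}.
States satisfying AX EF EG r: {n0, n1, n2, n3}.
n0 ∈ Sat(AX EF EG r).

Yes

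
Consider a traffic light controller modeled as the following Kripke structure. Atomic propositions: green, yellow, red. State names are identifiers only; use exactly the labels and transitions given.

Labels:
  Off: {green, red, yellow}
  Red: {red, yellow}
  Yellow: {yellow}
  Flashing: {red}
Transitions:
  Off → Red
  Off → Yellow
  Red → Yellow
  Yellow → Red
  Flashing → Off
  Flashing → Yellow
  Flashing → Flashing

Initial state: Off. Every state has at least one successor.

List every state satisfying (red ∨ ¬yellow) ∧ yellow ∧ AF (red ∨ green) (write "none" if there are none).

States satisfying ¬yellow: {Flashing}.
States satisfying red ∨ ¬yellow: {Off, Red, Flashing}.
States satisfying (red ∨ ¬yellow) ∧ yellow: {Off, Red}.
States satisfying red ∨ green: {Off, Red, Flashing}.
States satisfying AF (red ∨ green): {Off, Red, Yellow, Flashing}.
States satisfying (red ∨ ¬yellow) ∧ yellow ∧ AF (red ∨ green): {Off, Red}.

{Off, Red}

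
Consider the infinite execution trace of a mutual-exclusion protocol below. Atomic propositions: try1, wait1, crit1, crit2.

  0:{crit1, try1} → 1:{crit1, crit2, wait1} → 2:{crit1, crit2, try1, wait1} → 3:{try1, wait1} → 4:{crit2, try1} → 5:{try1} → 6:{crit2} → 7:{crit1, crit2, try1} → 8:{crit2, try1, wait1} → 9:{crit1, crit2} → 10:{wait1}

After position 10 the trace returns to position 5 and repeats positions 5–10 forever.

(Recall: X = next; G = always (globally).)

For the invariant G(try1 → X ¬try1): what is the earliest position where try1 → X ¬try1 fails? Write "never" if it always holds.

Check try1 → X ¬try1 at each position in order: 0 ✓, 1 ✓.
At position 2 the labels are {crit1, crit2, try1, wait1} and the next position 3 has {try1, wait1}, so try1 → X ¬try1 is false there. This is the first violation.

2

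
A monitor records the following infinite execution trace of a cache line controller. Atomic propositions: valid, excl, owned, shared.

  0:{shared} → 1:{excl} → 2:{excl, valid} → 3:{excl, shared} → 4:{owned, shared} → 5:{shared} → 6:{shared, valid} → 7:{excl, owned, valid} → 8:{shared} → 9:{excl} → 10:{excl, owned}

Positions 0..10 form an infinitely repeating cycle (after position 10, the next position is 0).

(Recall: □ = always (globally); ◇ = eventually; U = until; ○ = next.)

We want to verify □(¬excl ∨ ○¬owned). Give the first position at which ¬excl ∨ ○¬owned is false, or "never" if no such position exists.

3

Check ¬excl ∨ ○¬owned at each position in order: 0 ✓, 1 ✓, 2 ✓.
At position 3 the labels are {excl, shared} and the next position 4 has {owned, shared}, so ¬excl ∨ ○¬owned is false there. This is the first violation.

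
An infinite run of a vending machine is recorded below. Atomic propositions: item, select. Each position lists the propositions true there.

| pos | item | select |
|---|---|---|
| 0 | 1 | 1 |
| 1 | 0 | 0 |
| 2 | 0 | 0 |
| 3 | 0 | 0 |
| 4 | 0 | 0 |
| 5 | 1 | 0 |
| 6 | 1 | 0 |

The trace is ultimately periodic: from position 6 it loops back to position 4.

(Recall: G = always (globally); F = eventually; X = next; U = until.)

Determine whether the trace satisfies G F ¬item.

F ¬item holds at every position 0..6, and those are all positions ever visited, so G F ¬item holds.

Holds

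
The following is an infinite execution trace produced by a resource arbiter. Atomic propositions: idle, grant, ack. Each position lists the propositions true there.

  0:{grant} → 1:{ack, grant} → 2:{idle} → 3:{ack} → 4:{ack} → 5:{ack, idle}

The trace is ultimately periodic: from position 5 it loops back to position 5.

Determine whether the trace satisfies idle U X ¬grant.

Walking from position 0: at position 0, X ¬grant has not yet held and idle fails, so idle U X ¬grant is false.

Violated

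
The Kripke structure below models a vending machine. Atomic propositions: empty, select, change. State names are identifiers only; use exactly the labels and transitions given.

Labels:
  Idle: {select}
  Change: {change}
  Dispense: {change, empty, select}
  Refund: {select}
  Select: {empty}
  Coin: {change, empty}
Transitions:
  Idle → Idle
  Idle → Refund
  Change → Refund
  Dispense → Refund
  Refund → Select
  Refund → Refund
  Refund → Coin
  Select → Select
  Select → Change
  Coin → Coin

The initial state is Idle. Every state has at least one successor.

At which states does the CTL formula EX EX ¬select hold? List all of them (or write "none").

{Idle, Change, Dispense, Refund, Select, Coin}

States satisfying EX ¬select: {Refund, Select, Coin}.
States satisfying EX EX ¬select: {Idle, Change, Dispense, Refund, Select, Coin}.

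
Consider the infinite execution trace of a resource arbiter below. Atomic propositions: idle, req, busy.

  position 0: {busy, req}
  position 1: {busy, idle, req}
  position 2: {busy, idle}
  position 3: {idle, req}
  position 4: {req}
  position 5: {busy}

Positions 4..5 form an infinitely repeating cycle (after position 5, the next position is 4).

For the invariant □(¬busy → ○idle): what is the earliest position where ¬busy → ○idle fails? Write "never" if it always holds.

Check ¬busy → ○idle at each position in order: 0 ✓, 1 ✓, 2 ✓.
At position 3 the labels are {idle, req} and the next position 4 has {req}, so ¬busy → ○idle is false there. This is the first violation.

3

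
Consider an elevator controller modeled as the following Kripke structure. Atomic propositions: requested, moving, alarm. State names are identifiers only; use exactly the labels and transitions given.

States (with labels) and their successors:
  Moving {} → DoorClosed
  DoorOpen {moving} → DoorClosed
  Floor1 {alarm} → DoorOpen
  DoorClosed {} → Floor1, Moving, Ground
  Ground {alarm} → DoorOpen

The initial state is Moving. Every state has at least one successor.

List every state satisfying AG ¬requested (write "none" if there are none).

{Moving, DoorOpen, Floor1, DoorClosed, Ground}

States satisfying ¬requested: {Moving, DoorOpen, Floor1, DoorClosed, Ground}.
States satisfying AG ¬requested: {Moving, DoorOpen, Floor1, DoorClosed, Ground}.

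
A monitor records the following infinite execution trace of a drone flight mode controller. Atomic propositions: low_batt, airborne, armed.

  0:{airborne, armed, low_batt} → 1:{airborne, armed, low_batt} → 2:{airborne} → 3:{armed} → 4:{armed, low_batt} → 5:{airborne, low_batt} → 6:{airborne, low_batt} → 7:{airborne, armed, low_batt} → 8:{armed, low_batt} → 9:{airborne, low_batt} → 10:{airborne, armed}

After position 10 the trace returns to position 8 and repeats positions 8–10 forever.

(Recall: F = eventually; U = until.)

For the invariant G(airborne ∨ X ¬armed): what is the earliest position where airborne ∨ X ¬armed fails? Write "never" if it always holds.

Check airborne ∨ X ¬armed at each position in order: 0 ✓, 1 ✓, 2 ✓.
At position 3 the labels are {armed} and the next position 4 has {armed, low_batt}, so airborne ∨ X ¬armed is false there. This is the first violation.

3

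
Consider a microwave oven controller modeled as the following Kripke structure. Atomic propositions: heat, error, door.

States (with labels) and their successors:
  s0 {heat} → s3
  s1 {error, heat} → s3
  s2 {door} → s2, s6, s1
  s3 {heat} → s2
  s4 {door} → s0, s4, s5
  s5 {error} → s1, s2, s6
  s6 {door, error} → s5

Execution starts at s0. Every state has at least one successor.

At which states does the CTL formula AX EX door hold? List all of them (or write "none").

States satisfying EX door: {s2, s3, s4, s5}.
States satisfying AX EX door: {s0, s1, s3, s6}.

{s0, s1, s3, s6}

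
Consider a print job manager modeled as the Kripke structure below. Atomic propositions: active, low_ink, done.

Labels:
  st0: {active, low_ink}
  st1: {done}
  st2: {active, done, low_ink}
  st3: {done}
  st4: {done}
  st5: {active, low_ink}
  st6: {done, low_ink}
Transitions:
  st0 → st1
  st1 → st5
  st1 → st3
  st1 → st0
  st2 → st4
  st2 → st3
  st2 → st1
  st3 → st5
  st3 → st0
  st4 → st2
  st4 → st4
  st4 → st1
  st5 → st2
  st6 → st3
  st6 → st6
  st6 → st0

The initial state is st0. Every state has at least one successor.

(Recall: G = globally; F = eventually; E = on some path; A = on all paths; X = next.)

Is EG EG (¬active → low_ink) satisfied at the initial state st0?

No

States satisfying EG (¬active → low_ink): {st6}.
States satisfying EG EG (¬active → low_ink): {st6}.
No suitable path/successor from st0 witnesses the formula.
st0 ∉ Sat(EG EG (¬active → low_ink)).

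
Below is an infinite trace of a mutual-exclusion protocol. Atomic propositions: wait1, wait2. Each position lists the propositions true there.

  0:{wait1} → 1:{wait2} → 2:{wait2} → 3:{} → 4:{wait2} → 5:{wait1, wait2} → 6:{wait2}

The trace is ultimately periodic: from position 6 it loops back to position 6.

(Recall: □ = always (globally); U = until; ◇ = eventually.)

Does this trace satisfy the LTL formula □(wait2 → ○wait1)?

Violated

wait2 → ○wait1 must hold at every position from 0 onward. It fails at position 1, so □(wait2 → ○wait1) is false.
Positions where wait2 holds: 1, 2, 4, 5, 6.
Check ○wait1 at each: 1→fails, 2→fails, 4→ok, 5→fails, 6→fails.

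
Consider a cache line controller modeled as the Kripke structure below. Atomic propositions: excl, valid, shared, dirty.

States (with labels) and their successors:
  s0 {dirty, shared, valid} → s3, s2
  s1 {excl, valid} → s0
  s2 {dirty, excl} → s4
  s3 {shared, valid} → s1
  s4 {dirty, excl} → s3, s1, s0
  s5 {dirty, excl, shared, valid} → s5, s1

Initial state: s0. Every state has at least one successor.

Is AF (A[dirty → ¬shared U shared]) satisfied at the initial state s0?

States satisfying A[dirty → ¬shared U shared]: {s0, s1, s2, s3, s4, s5}.
States satisfying AF (A[dirty → ¬shared U shared]): {s0, s1, s2, s3, s4, s5}.
s0 ∈ Sat(AF (A[dirty → ¬shared U shared])).

Yes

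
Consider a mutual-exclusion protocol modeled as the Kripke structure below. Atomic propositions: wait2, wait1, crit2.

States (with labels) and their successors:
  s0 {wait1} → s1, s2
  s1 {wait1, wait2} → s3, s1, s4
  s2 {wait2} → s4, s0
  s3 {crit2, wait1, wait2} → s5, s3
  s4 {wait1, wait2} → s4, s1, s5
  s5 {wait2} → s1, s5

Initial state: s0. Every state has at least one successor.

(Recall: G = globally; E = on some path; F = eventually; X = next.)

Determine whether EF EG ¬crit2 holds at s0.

States satisfying EG ¬crit2: {s0, s1, s2, s4, s5}.
States satisfying EF EG ¬crit2: {s0, s1, s2, s3, s4, s5}.
Some path from s0 reaches a state where EG ¬crit2 holds.
s0 ∈ Sat(EF EG ¬crit2).

Yes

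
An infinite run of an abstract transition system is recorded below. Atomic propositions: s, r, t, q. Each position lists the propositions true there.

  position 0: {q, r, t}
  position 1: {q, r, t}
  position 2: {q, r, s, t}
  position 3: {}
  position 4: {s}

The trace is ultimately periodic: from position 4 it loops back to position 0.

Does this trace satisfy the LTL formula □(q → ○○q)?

q → ○○q must hold at every position from 0 onward. It fails at position 1, so □(q → ○○q) is false.
Positions where q holds: 0, 1, 2.
Check ○○q at each: 0→ok, 1→fails, 2→fails.

Does not hold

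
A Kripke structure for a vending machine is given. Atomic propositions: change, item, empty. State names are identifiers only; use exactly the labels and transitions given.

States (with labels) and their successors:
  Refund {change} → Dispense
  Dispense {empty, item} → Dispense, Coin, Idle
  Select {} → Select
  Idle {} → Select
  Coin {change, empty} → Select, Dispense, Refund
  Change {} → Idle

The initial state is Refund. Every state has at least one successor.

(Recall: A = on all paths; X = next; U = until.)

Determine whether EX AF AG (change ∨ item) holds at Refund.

Does not hold

States satisfying AF AG (change ∨ item): ∅.
States satisfying EX AF AG (change ∨ item): ∅.
No suitable path/successor from Refund witnesses the formula.
Refund ∉ Sat(EX AF AG (change ∨ item)).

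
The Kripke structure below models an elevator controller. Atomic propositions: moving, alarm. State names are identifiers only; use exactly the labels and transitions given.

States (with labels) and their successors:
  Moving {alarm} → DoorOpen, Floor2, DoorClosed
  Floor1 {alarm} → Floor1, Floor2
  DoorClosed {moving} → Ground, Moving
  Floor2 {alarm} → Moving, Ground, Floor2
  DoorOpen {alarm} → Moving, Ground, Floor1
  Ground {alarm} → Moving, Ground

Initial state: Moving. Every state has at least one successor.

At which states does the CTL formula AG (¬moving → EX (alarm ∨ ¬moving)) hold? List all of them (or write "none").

{Moving, Floor1, DoorClosed, Floor2, DoorOpen, Ground}

States satisfying ¬moving → EX (alarm ∨ ¬moving): {Moving, Floor1, DoorClosed, Floor2, DoorOpen, Ground}.
States satisfying AG (¬moving → EX (alarm ∨ ¬moving)): {Moving, Floor1, DoorClosed, Floor2, DoorOpen, Ground}.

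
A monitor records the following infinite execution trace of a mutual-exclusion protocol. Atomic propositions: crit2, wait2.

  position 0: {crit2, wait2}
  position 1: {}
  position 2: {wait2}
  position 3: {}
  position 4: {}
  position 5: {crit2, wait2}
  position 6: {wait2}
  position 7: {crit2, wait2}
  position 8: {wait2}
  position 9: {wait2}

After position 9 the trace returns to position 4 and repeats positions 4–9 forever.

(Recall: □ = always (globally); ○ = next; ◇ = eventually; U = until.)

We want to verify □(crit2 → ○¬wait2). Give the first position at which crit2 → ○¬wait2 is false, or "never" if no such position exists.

Check crit2 → ○¬wait2 at each position in order: 0 ✓, 1 ✓, 2 ✓, 3 ✓, 4 ✓.
At position 5 the labels are {crit2, wait2} and the next position 6 has {wait2}, so crit2 → ○¬wait2 is false there. This is the first violation.

5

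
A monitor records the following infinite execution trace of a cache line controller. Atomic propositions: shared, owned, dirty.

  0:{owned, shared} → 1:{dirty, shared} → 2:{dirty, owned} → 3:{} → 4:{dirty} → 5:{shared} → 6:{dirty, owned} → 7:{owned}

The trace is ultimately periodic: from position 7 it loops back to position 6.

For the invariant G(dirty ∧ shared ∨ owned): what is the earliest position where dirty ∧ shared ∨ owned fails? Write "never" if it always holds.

Check dirty ∧ shared ∨ owned at each position in order: 0 ✓, 1 ✓, 2 ✓.
At position 3 the labels are {}, so dirty ∧ shared ∨ owned is false there. This is the first violation.

3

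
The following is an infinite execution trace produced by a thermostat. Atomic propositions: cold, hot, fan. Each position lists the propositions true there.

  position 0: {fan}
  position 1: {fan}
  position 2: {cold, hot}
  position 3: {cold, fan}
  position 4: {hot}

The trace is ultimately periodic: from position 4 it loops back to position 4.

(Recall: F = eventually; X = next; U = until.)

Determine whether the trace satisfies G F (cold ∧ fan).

F (cold ∧ fan) must hold at every position from 0 onward. It fails at position 4, so G F (cold ∧ fan) is false.

Violated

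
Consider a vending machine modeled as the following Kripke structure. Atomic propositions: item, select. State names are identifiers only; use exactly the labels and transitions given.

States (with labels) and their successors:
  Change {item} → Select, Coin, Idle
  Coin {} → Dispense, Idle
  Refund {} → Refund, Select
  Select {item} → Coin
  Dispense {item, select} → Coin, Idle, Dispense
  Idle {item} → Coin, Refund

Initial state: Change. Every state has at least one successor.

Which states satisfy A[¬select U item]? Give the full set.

{Change, Coin, Select, Dispense, Idle}

States satisfying ¬select: {Change, Coin, Refund, Select, Idle}.
States satisfying item: {Change, Select, Dispense, Idle}.
States satisfying A[¬select U item]: {Change, Coin, Select, Dispense, Idle}.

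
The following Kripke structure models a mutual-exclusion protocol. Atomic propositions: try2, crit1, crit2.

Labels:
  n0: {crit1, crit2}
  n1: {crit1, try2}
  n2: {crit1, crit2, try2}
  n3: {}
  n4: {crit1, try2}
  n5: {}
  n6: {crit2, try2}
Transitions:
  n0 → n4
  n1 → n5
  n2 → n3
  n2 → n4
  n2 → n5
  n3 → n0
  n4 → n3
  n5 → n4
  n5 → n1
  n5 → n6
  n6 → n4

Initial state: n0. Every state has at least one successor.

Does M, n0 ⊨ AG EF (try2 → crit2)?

Holds

States satisfying EF (try2 → crit2): {n0, n1, n2, n3, n4, n5, n6}.
States satisfying AG EF (try2 → crit2): {n0, n1, n2, n3, n4, n5, n6}.
Every state reachable from n0 satisfies EF (try2 → crit2).
n0 ∈ Sat(AG EF (try2 → crit2)).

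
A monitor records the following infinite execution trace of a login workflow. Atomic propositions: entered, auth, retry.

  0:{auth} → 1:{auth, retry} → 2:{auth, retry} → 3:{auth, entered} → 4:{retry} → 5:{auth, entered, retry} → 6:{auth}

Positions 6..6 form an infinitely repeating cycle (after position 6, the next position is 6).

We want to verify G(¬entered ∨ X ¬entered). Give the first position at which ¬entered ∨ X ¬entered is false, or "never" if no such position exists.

never

¬entered ∨ X ¬entered holds at every position 0..6, and those are all the positions the trace ever visits, so the invariant G(¬entered ∨ X ¬entered) is never violated.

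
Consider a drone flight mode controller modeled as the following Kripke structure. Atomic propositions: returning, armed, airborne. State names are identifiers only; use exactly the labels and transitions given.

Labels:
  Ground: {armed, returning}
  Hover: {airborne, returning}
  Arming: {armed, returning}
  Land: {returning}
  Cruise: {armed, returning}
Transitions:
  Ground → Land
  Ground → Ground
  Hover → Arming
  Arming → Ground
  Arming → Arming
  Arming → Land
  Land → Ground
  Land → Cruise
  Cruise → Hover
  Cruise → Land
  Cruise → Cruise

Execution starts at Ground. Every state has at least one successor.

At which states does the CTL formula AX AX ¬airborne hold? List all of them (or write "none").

{Ground, Hover, Arming}

States satisfying AX ¬airborne: {Ground, Hover, Arming, Land}.
States satisfying AX AX ¬airborne: {Ground, Hover, Arming}.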